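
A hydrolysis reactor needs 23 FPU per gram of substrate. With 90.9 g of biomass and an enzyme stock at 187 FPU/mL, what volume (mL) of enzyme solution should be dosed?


V = dosage * m_sub / activity
V = 23 * 90.9 / 187
V = 11.1802 mL

11.1802 mL


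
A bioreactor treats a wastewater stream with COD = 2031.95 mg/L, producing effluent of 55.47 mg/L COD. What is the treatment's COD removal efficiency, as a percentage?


eta = (COD_in - COD_out) / COD_in * 100
= (2031.95 - 55.47) / 2031.95 * 100
= 97.2701%

97.2701%


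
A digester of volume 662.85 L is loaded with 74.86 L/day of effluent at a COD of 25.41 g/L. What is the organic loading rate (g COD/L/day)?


OLR = Q * S / V
= 74.86 * 25.41 / 662.85
= 2.8697 g/L/day

2.8697 g/L/day


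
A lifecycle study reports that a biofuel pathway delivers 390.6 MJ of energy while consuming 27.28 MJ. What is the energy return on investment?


EROI = E_out / E_in
= 390.6 / 27.28
= 14.3182

14.3182


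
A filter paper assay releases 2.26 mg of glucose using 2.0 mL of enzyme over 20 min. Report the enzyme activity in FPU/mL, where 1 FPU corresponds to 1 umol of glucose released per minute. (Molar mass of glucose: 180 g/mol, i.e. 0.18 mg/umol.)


Activity = glucose_mg / (0.18 mg/umol * V_mL * t_min)
= 2.26 / (0.18 * 2.0 * 20)
= 0.3139 FPU/mL

0.3139 FPU/mL


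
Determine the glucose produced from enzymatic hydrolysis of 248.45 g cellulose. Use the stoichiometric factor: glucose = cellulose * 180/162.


glucose = cellulose * 180/162
= 248.45 * 180/162
= 276.0556 g

276.0556 g


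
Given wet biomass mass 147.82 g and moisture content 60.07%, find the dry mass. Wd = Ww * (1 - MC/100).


Wd = Ww * (1 - MC/100)
= 147.82 * (1 - 60.07/100)
= 59.0245 g

59.0245 g


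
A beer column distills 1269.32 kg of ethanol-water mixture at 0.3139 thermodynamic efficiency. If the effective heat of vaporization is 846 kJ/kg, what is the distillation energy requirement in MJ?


E = m * 846 / (eta * 1000)
= 1269.32 * 846 / (0.3139 * 1000)
= 3420.9771 MJ

3420.9771 MJ


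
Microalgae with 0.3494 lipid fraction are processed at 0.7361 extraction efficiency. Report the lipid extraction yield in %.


Y = lipid_content * extraction_eff * 100
= 0.3494 * 0.7361 * 100
= 25.7193%

25.7193%


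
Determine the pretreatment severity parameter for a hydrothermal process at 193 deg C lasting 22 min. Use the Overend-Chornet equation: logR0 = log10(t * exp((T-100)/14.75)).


logR0 = log10(t * exp((T - 100) / 14.75))
= log10(22 * exp((193 - 100) / 14.75))
= 4.0807

4.0807


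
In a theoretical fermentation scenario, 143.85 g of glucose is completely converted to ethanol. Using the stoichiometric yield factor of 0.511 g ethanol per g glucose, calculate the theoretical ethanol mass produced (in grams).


Theoretical ethanol yield: m_EtOH = 0.511 * m_glucose
m_EtOH = 0.511 * 143.85 = 73.5074 g

73.5074 g


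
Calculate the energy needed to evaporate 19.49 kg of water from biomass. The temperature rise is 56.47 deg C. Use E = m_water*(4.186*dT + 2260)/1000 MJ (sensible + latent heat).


E = m_water * (4.186 * dT + 2260) / 1000
= 19.49 * (4.186 * 56.47 + 2260) / 1000
= 48.6545 MJ

48.6545 MJ


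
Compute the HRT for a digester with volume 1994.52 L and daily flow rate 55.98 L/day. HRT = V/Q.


HRT = V / Q
= 1994.52 / 55.98
= 35.6292 days

35.6292 days


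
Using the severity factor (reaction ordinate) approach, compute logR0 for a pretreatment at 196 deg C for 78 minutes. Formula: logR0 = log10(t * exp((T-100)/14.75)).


logR0 = log10(t * exp((T - 100) / 14.75))
= log10(78 * exp((196 - 100) / 14.75))
= 4.7187

4.7187


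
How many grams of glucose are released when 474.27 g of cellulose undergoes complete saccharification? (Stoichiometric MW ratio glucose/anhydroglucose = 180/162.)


glucose = cellulose * 180/162
= 474.27 * 180/162
= 526.9667 g

526.9667 g


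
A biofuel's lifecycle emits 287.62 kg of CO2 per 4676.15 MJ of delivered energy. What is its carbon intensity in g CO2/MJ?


CI = CO2 * 1000 / E
= 287.62 * 1000 / 4676.15
= 61.5079 g CO2/MJ

61.5079 g CO2/MJ


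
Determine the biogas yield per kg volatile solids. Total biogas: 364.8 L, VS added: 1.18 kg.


Y = V / VS
= 364.8 / 1.18
= 309.1525 L/kg VS

309.1525 L/kg VS


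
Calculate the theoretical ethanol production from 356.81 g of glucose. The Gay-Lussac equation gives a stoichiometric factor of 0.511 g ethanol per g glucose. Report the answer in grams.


Theoretical ethanol yield: m_EtOH = 0.511 * m_glucose
m_EtOH = 0.511 * 356.81 = 182.3299 g

182.3299 g


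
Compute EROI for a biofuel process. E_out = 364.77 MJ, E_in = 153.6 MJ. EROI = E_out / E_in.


EROI = E_out / E_in
= 364.77 / 153.6
= 2.3748

2.3748


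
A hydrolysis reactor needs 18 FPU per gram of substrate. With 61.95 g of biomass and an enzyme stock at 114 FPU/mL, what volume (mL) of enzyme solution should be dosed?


V = dosage * m_sub / activity
V = 18 * 61.95 / 114
V = 9.7816 mL

9.7816 mL


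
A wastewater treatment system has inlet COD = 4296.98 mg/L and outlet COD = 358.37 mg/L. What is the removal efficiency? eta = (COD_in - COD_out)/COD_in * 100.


eta = (COD_in - COD_out) / COD_in * 100
= (4296.98 - 358.37) / 4296.98 * 100
= 91.6600%

91.6600%


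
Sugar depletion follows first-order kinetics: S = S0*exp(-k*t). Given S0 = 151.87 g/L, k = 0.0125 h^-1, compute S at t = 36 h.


S = S0 * exp(-k * t)
S = 151.87 * exp(-0.0125 * 36)
S = 96.8366 g/L

96.8366 g/L


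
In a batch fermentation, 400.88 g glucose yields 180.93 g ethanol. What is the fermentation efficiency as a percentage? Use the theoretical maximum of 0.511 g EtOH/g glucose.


Fermentation efficiency = (actual / (0.511 * glucose)) * 100
= (180.93 / (0.511 * 400.88)) * 100
= 88.3233%

88.3233%


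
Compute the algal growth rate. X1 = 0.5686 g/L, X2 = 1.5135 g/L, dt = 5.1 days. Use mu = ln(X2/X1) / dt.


mu = ln(X2/X1) / dt
= ln(1.5135/0.5686) / 5.1
= 0.1920 per day

0.1920 per day


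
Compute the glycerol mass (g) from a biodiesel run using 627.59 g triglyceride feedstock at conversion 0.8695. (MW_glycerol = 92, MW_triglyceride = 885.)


glycerol = oil * conv * (92/885)
= 627.59 * 0.8695 * 92 / 885
= 56.7270 g

56.7270 g


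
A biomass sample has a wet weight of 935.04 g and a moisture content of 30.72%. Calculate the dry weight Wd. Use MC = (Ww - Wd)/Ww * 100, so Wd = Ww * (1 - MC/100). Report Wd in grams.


Wd = Ww * (1 - MC/100)
= 935.04 * (1 - 30.72/100)
= 647.7957 g

647.7957 g


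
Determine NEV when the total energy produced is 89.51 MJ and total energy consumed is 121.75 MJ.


NEV = E_out - E_in
= 89.51 - 121.75
= -32.2400 MJ

-32.2400 MJ


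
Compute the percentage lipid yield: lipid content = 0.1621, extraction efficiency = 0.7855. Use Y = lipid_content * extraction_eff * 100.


Y = lipid_content * extraction_eff * 100
= 0.1621 * 0.7855 * 100
= 12.7330%

12.7330%


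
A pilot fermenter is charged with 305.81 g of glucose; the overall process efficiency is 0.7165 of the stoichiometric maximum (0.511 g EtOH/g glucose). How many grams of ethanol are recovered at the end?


Actual ethanol: m = 0.511 * 305.81 * 0.7165
m = 111.9667 g

111.9667 g


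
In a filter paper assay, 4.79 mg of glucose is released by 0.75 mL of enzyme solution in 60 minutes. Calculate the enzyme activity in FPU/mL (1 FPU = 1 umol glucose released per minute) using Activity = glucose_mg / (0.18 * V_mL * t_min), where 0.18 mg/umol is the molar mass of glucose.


Activity = glucose_mg / (0.18 mg/umol * V_mL * t_min)
= 4.79 / (0.18 * 0.75 * 60)
= 0.5914 FPU/mL

0.5914 FPU/mL


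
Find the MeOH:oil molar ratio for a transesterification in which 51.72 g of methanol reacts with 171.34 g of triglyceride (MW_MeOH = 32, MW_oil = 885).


Molar ratio = n_MeOH / n_oil = (MeOH/32) / (oil/885) = (MeOH * 885) / (32 * oil)
= (51.72 * 885) / (32 * 171.34)
= 8.3482

8.3482


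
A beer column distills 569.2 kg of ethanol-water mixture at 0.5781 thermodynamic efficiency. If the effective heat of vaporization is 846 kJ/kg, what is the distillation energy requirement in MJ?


E = m * 846 / (eta * 1000)
= 569.2 * 846 / (0.5781 * 1000)
= 832.9756 MJ

832.9756 MJ


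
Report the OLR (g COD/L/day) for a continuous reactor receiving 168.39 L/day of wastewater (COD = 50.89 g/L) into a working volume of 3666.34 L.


OLR = Q * S / V
= 168.39 * 50.89 / 3666.34
= 2.3373 g/L/day

2.3373 g/L/day


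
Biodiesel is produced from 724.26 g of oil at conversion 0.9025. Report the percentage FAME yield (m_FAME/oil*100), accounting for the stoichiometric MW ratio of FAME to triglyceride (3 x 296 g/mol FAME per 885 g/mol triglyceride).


m_FAME = oil * conv * (3 * 296 / 885) = oil * conv * (888/885)
= 724.26 * 0.9025 * 888 / 885
= 655.8604 g
Y = m_FAME / oil * 100 = conv * (888/885) * 100
= 0.9025 * 888 / 885 * 100
= 90.56%

90.56%


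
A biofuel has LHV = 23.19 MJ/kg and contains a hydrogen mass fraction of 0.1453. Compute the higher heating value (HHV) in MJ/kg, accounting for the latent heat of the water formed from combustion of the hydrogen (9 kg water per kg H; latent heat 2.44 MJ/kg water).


HHV = LHV + H_frac * 9 * 2.44
= 23.19 + 0.1453 * 9 * 2.44
= 26.3808 MJ/kg

26.3808 MJ/kg


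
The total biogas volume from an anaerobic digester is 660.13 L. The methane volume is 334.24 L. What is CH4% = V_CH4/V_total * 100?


CH4% = V_CH4 / V_total * 100
= 334.24 / 660.13 * 100
= 50.6325%

50.6325%


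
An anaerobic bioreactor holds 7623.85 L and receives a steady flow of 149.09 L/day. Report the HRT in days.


HRT = V / Q
= 7623.85 / 149.09
= 51.1359 days

51.1359 days


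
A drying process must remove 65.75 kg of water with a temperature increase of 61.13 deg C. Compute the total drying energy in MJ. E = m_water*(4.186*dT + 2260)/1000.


E = m_water * (4.186 * dT + 2260) / 1000
= 65.75 * (4.186 * 61.13 + 2260) / 1000
= 165.4198 MJ

165.4198 MJ


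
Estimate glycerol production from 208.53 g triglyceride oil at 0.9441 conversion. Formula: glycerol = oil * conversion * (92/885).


glycerol = oil * conv * (92/885)
= 208.53 * 0.9441 * 92 / 885
= 20.4659 g

20.4659 g


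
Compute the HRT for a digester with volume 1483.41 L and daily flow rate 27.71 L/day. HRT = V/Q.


HRT = V / Q
= 1483.41 / 27.71
= 53.5334 days

53.5334 days


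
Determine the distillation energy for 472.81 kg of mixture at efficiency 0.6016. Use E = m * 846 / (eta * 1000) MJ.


E = m * 846 / (eta * 1000)
= 472.81 * 846 / (0.6016 * 1000)
= 664.8891 MJ

664.8891 MJ


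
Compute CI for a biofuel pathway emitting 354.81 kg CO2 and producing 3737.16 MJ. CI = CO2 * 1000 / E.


CI = CO2 * 1000 / E
= 354.81 * 1000 / 3737.16
= 94.9411 g CO2/MJ

94.9411 g CO2/MJ


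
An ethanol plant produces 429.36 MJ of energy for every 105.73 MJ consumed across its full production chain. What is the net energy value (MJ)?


NEV = E_out - E_in
= 429.36 - 105.73
= 323.6300 MJ

323.6300 MJ


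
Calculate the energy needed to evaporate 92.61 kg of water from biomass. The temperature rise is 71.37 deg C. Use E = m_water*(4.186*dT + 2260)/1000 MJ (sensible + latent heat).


E = m_water * (4.186 * dT + 2260) / 1000
= 92.61 * (4.186 * 71.37 + 2260) / 1000
= 236.9663 MJ

236.9663 MJ


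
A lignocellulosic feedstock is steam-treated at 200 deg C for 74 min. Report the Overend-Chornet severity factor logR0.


logR0 = log10(t * exp((T - 100) / 14.75))
= log10(74 * exp((200 - 100) / 14.75))
= 4.8136

4.8136


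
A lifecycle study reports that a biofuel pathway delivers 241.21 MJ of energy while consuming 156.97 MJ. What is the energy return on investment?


EROI = E_out / E_in
= 241.21 / 156.97
= 1.5367

1.5367


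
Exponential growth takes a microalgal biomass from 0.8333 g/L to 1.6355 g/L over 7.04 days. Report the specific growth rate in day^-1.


mu = ln(X2/X1) / dt
= ln(1.6355/0.8333) / 7.04
= 0.0958 per day

0.0958 per day


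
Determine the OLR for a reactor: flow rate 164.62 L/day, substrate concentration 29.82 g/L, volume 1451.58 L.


OLR = Q * S / V
= 164.62 * 29.82 / 1451.58
= 3.3818 g/L/day

3.3818 g/L/day


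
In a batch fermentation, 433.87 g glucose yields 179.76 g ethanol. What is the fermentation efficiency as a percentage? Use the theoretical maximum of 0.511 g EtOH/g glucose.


Fermentation efficiency = (actual / (0.511 * glucose)) * 100
= (179.76 / (0.511 * 433.87)) * 100
= 81.0798%

81.0798%


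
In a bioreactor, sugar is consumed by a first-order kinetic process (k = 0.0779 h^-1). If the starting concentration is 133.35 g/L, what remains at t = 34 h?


S = S0 * exp(-k * t)
S = 133.35 * exp(-0.0779 * 34)
S = 9.4345 g/L

9.4345 g/L


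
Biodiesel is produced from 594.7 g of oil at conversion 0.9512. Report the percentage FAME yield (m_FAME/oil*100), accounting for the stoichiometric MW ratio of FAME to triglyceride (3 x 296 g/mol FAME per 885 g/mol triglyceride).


m_FAME = oil * conv * (3 * 296 / 885) = oil * conv * (888/885)
= 594.7 * 0.9512 * 888 / 885
= 567.5962 g
Y = m_FAME / oil * 100 = conv * (888/885) * 100
= 0.9512 * 888 / 885 * 100
= 95.44%

95.44%


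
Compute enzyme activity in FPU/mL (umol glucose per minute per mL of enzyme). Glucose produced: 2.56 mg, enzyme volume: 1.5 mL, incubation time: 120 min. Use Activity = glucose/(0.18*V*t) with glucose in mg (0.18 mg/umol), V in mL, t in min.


Activity = glucose_mg / (0.18 mg/umol * V_mL * t_min)
= 2.56 / (0.18 * 1.5 * 120)
= 0.0790 FPU/mL

0.0790 FPU/mL


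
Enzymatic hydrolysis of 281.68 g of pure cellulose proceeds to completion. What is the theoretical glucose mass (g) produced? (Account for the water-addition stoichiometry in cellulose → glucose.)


glucose = cellulose * 180/162
= 281.68 * 180/162
= 312.9778 g

312.9778 g


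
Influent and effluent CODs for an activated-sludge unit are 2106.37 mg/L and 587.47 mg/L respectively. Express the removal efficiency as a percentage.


eta = (COD_in - COD_out) / COD_in * 100
= (2106.37 - 587.47) / 2106.37 * 100
= 72.1098%

72.1098%


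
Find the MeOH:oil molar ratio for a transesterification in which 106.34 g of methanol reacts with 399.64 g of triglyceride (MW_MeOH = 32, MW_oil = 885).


Molar ratio = n_MeOH / n_oil = (MeOH/32) / (oil/885) = (MeOH * 885) / (32 * oil)
= (106.34 * 885) / (32 * 399.64)
= 7.3590

7.3590


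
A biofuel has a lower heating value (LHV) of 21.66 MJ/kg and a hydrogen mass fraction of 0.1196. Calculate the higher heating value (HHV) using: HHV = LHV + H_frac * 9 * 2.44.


HHV = LHV + H_frac * 9 * 2.44
= 21.66 + 0.1196 * 9 * 2.44
= 24.2864 MJ/kg

24.2864 MJ/kg


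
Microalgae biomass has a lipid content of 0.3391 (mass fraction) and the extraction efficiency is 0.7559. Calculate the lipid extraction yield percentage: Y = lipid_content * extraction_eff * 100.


Y = lipid_content * extraction_eff * 100
= 0.3391 * 0.7559 * 100
= 25.6326%

25.6326%


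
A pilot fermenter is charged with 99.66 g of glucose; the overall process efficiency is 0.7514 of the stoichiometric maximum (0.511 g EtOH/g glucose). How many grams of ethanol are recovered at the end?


Actual ethanol: m = 0.511 * 99.66 * 0.7514
m = 38.2660 g

38.2660 g


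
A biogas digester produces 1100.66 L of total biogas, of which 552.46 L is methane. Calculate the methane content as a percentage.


CH4% = V_CH4 / V_total * 100
= 552.46 / 1100.66 * 100
= 50.1935%

50.1935%


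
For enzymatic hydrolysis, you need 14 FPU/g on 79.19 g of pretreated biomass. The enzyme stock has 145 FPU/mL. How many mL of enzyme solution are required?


V = dosage * m_sub / activity
V = 14 * 79.19 / 145
V = 7.6459 mL

7.6459 mL


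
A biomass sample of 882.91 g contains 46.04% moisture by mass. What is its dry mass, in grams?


Wd = Ww * (1 - MC/100)
= 882.91 * (1 - 46.04/100)
= 476.4182 g

476.4182 g


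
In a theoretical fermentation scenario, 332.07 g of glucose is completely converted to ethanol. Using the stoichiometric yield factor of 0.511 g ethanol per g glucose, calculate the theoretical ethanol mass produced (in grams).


Theoretical ethanol yield: m_EtOH = 0.511 * m_glucose
m_EtOH = 0.511 * 332.07 = 169.6878 g

169.6878 g


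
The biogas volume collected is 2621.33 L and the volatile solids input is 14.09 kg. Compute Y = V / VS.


Y = V / VS
= 2621.33 / 14.09
= 186.0419 L/kg VS

186.0419 L/kg VS


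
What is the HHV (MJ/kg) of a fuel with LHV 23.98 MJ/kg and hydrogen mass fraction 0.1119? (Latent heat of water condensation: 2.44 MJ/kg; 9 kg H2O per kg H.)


HHV = LHV + H_frac * 9 * 2.44
= 23.98 + 0.1119 * 9 * 2.44
= 26.4373 MJ/kg

26.4373 MJ/kg


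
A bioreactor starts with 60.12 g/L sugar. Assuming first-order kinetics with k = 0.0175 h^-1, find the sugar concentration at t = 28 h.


S = S0 * exp(-k * t)
S = 60.12 * exp(-0.0175 * 28)
S = 36.8311 g/L

36.8311 g/L


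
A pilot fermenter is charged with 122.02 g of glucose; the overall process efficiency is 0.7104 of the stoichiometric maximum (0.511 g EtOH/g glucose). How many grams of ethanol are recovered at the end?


Actual ethanol: m = 0.511 * 122.02 * 0.7104
m = 44.2950 g

44.2950 g


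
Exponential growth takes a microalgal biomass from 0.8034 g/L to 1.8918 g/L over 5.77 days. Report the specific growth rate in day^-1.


mu = ln(X2/X1) / dt
= ln(1.8918/0.8034) / 5.77
= 0.1484 per day

0.1484 per day


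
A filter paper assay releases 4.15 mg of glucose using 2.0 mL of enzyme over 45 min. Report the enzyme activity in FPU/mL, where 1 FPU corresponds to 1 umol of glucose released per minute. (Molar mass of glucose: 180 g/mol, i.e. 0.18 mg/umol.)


Activity = glucose_mg / (0.18 mg/umol * V_mL * t_min)
= 4.15 / (0.18 * 2.0 * 45)
= 0.2562 FPU/mL

0.2562 FPU/mL


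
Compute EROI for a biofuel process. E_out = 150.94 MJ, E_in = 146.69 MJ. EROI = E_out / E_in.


EROI = E_out / E_in
= 150.94 / 146.69
= 1.0290

1.0290


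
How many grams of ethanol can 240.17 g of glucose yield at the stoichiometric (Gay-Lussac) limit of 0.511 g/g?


Theoretical ethanol yield: m_EtOH = 0.511 * m_glucose
m_EtOH = 0.511 * 240.17 = 122.7269 g

122.7269 g


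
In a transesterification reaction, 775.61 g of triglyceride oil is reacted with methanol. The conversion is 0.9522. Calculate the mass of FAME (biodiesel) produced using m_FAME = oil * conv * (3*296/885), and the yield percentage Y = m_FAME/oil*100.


m_FAME = oil * conv * (3 * 296 / 885) = oil * conv * (888/885)
= 775.61 * 0.9522 * 888 / 885
= 741.0394 g
Y = m_FAME / oil * 100 = conv * (888/885) * 100
= 0.9522 * 888 / 885 * 100
= 95.54%

741.0394 g FAME; Y = 95.54%


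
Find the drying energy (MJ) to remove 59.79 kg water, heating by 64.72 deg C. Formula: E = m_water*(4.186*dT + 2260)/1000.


E = m_water * (4.186 * dT + 2260) / 1000
= 59.79 * (4.186 * 64.72 + 2260) / 1000
= 151.3236 MJ

151.3236 MJ


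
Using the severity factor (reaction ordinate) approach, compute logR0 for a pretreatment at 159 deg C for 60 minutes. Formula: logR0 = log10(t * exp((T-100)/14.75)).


logR0 = log10(t * exp((T - 100) / 14.75))
= log10(60 * exp((159 - 100) / 14.75))
= 3.5153

3.5153


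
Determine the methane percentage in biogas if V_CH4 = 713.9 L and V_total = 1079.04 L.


CH4% = V_CH4 / V_total * 100
= 713.9 / 1079.04 * 100
= 66.1607%

66.1607%


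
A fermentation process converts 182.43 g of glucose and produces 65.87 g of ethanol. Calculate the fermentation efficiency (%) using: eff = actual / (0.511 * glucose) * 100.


Fermentation efficiency = (actual / (0.511 * glucose)) * 100
= (65.87 / (0.511 * 182.43)) * 100
= 70.6595%

70.6595%


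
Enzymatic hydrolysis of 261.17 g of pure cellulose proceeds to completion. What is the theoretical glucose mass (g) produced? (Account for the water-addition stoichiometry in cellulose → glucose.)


glucose = cellulose * 180/162
= 261.17 * 180/162
= 290.1889 g

290.1889 g


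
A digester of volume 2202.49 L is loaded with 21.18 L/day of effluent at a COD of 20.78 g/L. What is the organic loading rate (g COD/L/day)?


OLR = Q * S / V
= 21.18 * 20.78 / 2202.49
= 0.1998 g/L/day

0.1998 g/L/day


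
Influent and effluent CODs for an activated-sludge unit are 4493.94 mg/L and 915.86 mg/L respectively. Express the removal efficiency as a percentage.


eta = (COD_in - COD_out) / COD_in * 100
= (4493.94 - 915.86) / 4493.94 * 100
= 79.6201%

79.6201%


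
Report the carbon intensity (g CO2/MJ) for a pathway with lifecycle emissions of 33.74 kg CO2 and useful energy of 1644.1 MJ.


CI = CO2 * 1000 / E
= 33.74 * 1000 / 1644.1
= 20.5219 g CO2/MJ

20.5219 g CO2/MJ


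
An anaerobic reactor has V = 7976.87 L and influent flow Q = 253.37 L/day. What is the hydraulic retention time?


HRT = V / Q
= 7976.87 / 253.37
= 31.4831 days

31.4831 days


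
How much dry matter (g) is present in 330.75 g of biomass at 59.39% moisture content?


Wd = Ww * (1 - MC/100)
= 330.75 * (1 - 59.39/100)
= 134.3176 g

134.3176 g


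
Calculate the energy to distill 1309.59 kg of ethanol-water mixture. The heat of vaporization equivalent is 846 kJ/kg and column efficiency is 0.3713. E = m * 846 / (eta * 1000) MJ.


E = m * 846 / (eta * 1000)
= 1309.59 * 846 / (0.3713 * 1000)
= 2983.8759 MJ

2983.8759 MJ


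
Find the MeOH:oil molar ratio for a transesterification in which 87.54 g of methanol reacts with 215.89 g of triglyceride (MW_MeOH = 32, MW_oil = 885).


Molar ratio = n_MeOH / n_oil = (MeOH/32) / (oil/885) = (MeOH * 885) / (32 * oil)
= (87.54 * 885) / (32 * 215.89)
= 11.2142

11.2142


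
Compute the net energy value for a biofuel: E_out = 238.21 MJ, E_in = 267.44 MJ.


NEV = E_out - E_in
= 238.21 - 267.44
= -29.2300 MJ

-29.2300 MJ


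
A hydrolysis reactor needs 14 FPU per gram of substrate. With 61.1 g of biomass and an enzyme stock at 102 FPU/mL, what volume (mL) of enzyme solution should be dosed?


V = dosage * m_sub / activity
V = 14 * 61.1 / 102
V = 8.3863 mL

8.3863 mL


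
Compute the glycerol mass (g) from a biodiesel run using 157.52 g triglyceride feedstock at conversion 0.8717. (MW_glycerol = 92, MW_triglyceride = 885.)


glycerol = oil * conv * (92/885)
= 157.52 * 0.8717 * 92 / 885
= 14.2741 g

14.2741 g


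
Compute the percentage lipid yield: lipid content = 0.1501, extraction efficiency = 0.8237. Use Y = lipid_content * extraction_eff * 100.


Y = lipid_content * extraction_eff * 100
= 0.1501 * 0.8237 * 100
= 12.3637%

12.3637%


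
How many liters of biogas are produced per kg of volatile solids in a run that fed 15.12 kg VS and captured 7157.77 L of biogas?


Y = V / VS
= 7157.77 / 15.12
= 473.3975 L/kg VS

473.3975 L/kg VS


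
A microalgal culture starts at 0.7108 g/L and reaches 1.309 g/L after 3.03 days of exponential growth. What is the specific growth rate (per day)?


mu = ln(X2/X1) / dt
= ln(1.309/0.7108) / 3.03
= 0.2015 per day

0.2015 per day


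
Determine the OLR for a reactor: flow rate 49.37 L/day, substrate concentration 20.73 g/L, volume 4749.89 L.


OLR = Q * S / V
= 49.37 * 20.73 / 4749.89
= 0.2155 g/L/day

0.2155 g/L/day


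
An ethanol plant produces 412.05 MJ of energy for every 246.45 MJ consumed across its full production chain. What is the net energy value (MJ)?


NEV = E_out - E_in
= 412.05 - 246.45
= 165.6000 MJ

165.6000 MJ


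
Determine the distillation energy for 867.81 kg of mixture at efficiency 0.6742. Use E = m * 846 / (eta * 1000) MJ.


E = m * 846 / (eta * 1000)
= 867.81 * 846 / (0.6742 * 1000)
= 1088.9458 MJ

1088.9458 MJ


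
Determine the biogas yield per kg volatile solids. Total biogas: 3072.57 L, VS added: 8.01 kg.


Y = V / VS
= 3072.57 / 8.01
= 383.5918 L/kg VS

383.5918 L/kg VS


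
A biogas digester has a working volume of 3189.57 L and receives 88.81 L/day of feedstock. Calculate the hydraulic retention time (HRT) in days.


HRT = V / Q
= 3189.57 / 88.81
= 35.9145 days

35.9145 days


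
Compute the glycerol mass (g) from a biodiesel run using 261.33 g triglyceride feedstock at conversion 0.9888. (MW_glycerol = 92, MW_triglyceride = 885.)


glycerol = oil * conv * (92/885)
= 261.33 * 0.9888 * 92 / 885
= 26.8622 g

26.8622 g


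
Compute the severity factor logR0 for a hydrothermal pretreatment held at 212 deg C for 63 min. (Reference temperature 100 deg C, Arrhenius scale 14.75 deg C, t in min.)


logR0 = log10(t * exp((T - 100) / 14.75))
= log10(63 * exp((212 - 100) / 14.75))
= 5.0970

5.0970


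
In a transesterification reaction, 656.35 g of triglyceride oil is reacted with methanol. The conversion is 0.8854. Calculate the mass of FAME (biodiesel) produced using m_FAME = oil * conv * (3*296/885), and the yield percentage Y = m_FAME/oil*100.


m_FAME = oil * conv * (3 * 296 / 885) = oil * conv * (888/885)
= 656.35 * 0.8854 * 888 / 885
= 583.1022 g
Y = m_FAME / oil * 100 = conv * (888/885) * 100
= 0.8854 * 888 / 885 * 100
= 88.84%

583.1022 g FAME; Y = 88.84%


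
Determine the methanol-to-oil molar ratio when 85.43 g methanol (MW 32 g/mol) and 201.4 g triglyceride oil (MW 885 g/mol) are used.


Molar ratio = n_MeOH / n_oil = (MeOH/32) / (oil/885) = (MeOH * 885) / (32 * oil)
= (85.43 * 885) / (32 * 201.4)
= 11.7312

11.7312


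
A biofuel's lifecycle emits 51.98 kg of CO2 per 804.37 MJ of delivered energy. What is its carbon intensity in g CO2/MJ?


CI = CO2 * 1000 / E
= 51.98 * 1000 / 804.37
= 64.6220 g CO2/MJ

64.6220 g CO2/MJ


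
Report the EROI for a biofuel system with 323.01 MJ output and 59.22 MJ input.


EROI = E_out / E_in
= 323.01 / 59.22
= 5.4544

5.4544


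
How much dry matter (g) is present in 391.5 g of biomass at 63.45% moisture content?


Wd = Ww * (1 - MC/100)
= 391.5 * (1 - 63.45/100)
= 143.0932 g

143.0932 g


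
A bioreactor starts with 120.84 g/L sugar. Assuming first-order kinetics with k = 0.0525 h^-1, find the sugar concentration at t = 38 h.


S = S0 * exp(-k * t)
S = 120.84 * exp(-0.0525 * 38)
S = 16.4359 g/L

16.4359 g/L


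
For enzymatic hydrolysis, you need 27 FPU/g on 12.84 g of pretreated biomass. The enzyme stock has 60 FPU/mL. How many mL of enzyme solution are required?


V = dosage * m_sub / activity
V = 27 * 12.84 / 60
V = 5.7780 mL

5.7780 mL


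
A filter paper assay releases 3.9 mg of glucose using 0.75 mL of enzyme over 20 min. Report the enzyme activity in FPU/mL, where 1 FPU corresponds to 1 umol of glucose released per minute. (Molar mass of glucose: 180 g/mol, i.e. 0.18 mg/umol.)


Activity = glucose_mg / (0.18 mg/umol * V_mL * t_min)
= 3.9 / (0.18 * 0.75 * 20)
= 1.4444 FPU/mL

1.4444 FPU/mL


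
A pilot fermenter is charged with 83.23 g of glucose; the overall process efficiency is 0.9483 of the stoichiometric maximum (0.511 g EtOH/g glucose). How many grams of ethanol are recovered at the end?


Actual ethanol: m = 0.511 * 83.23 * 0.9483
m = 40.3317 g

40.3317 g


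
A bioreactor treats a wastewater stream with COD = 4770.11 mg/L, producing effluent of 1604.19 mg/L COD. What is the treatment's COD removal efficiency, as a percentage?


eta = (COD_in - COD_out) / COD_in * 100
= (4770.11 - 1604.19) / 4770.11 * 100
= 66.3700%

66.3700%


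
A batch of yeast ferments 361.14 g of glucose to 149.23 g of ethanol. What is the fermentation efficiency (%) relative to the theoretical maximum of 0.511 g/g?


Fermentation efficiency = (actual / (0.511 * glucose)) * 100
= (149.23 / (0.511 * 361.14)) * 100
= 80.8648%

80.8648%


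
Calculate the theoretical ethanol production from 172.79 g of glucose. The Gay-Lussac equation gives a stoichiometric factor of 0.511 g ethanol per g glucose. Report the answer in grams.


Theoretical ethanol yield: m_EtOH = 0.511 * m_glucose
m_EtOH = 0.511 * 172.79 = 88.2957 g

88.2957 g


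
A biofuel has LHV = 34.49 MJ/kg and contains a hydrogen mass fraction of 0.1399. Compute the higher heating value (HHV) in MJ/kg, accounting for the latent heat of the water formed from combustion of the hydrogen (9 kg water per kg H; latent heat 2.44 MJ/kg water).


HHV = LHV + H_frac * 9 * 2.44
= 34.49 + 0.1399 * 9 * 2.44
= 37.5622 MJ/kg

37.5622 MJ/kg


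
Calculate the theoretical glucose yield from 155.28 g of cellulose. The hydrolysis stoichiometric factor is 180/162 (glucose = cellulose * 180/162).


glucose = cellulose * 180/162
= 155.28 * 180/162
= 172.5333 g

172.5333 g


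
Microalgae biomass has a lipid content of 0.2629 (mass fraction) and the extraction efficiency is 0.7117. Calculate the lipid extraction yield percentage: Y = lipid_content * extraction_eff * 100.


Y = lipid_content * extraction_eff * 100
= 0.2629 * 0.7117 * 100
= 18.7106%

18.7106%


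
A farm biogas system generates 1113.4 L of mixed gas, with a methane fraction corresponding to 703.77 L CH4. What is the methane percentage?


CH4% = V_CH4 / V_total * 100
= 703.77 / 1113.4 * 100
= 63.2091%

63.2091%


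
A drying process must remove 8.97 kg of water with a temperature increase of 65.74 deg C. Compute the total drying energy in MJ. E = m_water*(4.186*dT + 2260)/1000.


E = m_water * (4.186 * dT + 2260) / 1000
= 8.97 * (4.186 * 65.74 + 2260) / 1000
= 22.7406 MJ

22.7406 MJ


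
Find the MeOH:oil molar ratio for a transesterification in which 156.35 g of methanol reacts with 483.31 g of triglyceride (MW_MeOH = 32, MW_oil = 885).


Molar ratio = n_MeOH / n_oil = (MeOH/32) / (oil/885) = (MeOH * 885) / (32 * oil)
= (156.35 * 885) / (32 * 483.31)
= 8.9468

8.9468


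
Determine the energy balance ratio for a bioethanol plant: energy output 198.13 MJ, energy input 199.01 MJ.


EROI = E_out / E_in
= 198.13 / 199.01
= 0.9956

0.9956


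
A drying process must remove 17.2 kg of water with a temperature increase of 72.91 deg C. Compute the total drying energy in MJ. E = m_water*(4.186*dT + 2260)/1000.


E = m_water * (4.186 * dT + 2260) / 1000
= 17.2 * (4.186 * 72.91 + 2260) / 1000
= 44.1215 MJ

44.1215 MJ


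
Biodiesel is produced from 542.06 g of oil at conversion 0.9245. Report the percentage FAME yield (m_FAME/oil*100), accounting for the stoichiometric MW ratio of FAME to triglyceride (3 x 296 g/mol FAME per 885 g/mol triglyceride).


m_FAME = oil * conv * (3 * 296 / 885) = oil * conv * (888/885)
= 542.06 * 0.9245 * 888 / 885
= 502.8332 g
Y = m_FAME / oil * 100 = conv * (888/885) * 100
= 0.9245 * 888 / 885 * 100
= 92.76%

92.76%


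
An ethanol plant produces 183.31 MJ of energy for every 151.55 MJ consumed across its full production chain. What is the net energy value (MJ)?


NEV = E_out - E_in
= 183.31 - 151.55
= 31.7600 MJ

31.7600 MJ


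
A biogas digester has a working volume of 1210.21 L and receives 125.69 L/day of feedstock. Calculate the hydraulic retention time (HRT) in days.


HRT = V / Q
= 1210.21 / 125.69
= 9.6285 days

9.6285 days


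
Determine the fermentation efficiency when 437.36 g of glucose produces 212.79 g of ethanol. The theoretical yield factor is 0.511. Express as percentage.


Fermentation efficiency = (actual / (0.511 * glucose)) * 100
= (212.79 / (0.511 * 437.36)) * 100
= 95.2119%

95.2119%


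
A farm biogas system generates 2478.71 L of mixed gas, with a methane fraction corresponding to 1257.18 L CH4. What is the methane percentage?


CH4% = V_CH4 / V_total * 100
= 1257.18 / 2478.71 * 100
= 50.7191%

50.7191%


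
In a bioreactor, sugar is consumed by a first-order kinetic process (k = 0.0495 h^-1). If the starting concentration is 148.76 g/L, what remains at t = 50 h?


S = S0 * exp(-k * t)
S = 148.76 * exp(-0.0495 * 50)
S = 12.5201 g/L

12.5201 g/L


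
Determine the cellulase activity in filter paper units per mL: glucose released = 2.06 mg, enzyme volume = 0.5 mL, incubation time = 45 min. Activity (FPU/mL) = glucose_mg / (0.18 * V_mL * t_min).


Activity = glucose_mg / (0.18 mg/umol * V_mL * t_min)
= 2.06 / (0.18 * 0.5 * 45)
= 0.5086 FPU/mL

0.5086 FPU/mL


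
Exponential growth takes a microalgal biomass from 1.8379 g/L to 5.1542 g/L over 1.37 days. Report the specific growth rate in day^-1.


mu = ln(X2/X1) / dt
= ln(5.1542/1.8379) / 1.37
= 0.7527 per day

0.7527 per day


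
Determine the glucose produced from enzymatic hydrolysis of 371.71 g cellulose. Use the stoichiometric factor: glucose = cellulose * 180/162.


glucose = cellulose * 180/162
= 371.71 * 180/162
= 413.0111 g

413.0111 g


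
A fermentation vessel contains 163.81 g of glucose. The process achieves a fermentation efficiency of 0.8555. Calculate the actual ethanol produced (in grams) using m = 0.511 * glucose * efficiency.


Actual ethanol: m = 0.511 * 163.81 * 0.8555
m = 71.6113 g

71.6113 g


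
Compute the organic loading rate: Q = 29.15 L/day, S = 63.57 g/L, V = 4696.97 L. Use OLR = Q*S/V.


OLR = Q * S / V
= 29.15 * 63.57 / 4696.97
= 0.3945 g/L/day

0.3945 g/L/day


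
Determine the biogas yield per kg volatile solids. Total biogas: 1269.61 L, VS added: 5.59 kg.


Y = V / VS
= 1269.61 / 5.59
= 227.1216 L/kg VS

227.1216 L/kg VS


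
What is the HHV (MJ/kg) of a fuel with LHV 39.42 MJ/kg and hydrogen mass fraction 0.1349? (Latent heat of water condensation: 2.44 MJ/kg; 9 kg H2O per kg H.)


HHV = LHV + H_frac * 9 * 2.44
= 39.42 + 0.1349 * 9 * 2.44
= 42.3824 MJ/kg

42.3824 MJ/kg


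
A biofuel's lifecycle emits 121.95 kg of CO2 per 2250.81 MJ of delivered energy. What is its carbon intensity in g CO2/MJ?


CI = CO2 * 1000 / E
= 121.95 * 1000 / 2250.81
= 54.1805 g CO2/MJ

54.1805 g CO2/MJ


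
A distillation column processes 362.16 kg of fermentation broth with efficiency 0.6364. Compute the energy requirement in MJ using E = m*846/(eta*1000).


E = m * 846 / (eta * 1000)
= 362.16 * 846 / (0.6364 * 1000)
= 481.4383 MJ

481.4383 MJ


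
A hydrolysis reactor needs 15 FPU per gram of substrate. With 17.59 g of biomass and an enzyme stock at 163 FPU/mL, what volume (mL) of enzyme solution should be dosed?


V = dosage * m_sub / activity
V = 15 * 17.59 / 163
V = 1.6187 mL

1.6187 mL


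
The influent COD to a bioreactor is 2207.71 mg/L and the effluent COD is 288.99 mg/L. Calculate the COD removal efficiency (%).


eta = (COD_in - COD_out) / COD_in * 100
= (2207.71 - 288.99) / 2207.71 * 100
= 86.9100%

86.9100%


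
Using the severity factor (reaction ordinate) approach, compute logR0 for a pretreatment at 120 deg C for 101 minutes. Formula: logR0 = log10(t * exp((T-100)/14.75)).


logR0 = log10(t * exp((T - 100) / 14.75))
= log10(101 * exp((120 - 100) / 14.75))
= 2.5932

2.5932


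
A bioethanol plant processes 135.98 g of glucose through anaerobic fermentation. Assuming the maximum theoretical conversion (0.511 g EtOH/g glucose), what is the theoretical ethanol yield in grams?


Theoretical ethanol yield: m_EtOH = 0.511 * m_glucose
m_EtOH = 0.511 * 135.98 = 69.4858 g

69.4858 g


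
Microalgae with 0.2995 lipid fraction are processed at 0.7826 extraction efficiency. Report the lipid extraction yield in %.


Y = lipid_content * extraction_eff * 100
= 0.2995 * 0.7826 * 100
= 23.4389%

23.4389%


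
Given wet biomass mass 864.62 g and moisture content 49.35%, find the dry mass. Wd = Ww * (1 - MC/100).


Wd = Ww * (1 - MC/100)
= 864.62 * (1 - 49.35/100)
= 437.9300 g

437.9300 g


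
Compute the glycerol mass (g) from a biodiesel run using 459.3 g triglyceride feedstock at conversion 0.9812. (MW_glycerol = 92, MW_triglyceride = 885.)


glycerol = oil * conv * (92/885)
= 459.3 * 0.9812 * 92 / 885
= 46.8488 g

46.8488 g


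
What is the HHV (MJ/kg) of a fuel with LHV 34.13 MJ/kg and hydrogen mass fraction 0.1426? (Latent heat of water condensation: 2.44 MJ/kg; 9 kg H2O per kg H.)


HHV = LHV + H_frac * 9 * 2.44
= 34.13 + 0.1426 * 9 * 2.44
= 37.2615 MJ/kg

37.2615 MJ/kg


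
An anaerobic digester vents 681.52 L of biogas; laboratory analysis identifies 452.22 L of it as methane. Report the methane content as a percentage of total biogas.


CH4% = V_CH4 / V_total * 100
= 452.22 / 681.52 * 100
= 66.3546%

66.3546%


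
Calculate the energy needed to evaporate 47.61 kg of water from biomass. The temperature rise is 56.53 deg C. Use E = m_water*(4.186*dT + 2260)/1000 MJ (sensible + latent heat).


E = m_water * (4.186 * dT + 2260) / 1000
= 47.61 * (4.186 * 56.53 + 2260) / 1000
= 118.8648 MJ

118.8648 MJ


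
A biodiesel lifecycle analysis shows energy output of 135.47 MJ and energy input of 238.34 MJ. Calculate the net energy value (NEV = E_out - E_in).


NEV = E_out - E_in
= 135.47 - 238.34
= -102.8700 MJ

-102.8700 MJ


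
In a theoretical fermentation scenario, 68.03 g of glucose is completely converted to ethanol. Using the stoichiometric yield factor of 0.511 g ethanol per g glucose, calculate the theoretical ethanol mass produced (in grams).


Theoretical ethanol yield: m_EtOH = 0.511 * m_glucose
m_EtOH = 0.511 * 68.03 = 34.7633 g

34.7633 g


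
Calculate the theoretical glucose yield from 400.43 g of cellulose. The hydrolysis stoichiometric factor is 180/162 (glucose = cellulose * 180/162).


glucose = cellulose * 180/162
= 400.43 * 180/162
= 444.9222 g

444.9222 g


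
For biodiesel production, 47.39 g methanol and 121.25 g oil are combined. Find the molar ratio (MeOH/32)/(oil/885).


Molar ratio = n_MeOH / n_oil = (MeOH/32) / (oil/885) = (MeOH * 885) / (32 * oil)
= (47.39 * 885) / (32 * 121.25)
= 10.8093

10.8093


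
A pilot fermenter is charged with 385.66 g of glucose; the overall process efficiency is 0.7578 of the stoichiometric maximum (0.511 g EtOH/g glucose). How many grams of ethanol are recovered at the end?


Actual ethanol: m = 0.511 * 385.66 * 0.7578
m = 149.3414 g

149.3414 g


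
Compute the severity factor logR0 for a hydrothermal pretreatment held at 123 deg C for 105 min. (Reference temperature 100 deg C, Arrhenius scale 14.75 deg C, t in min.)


logR0 = log10(t * exp((T - 100) / 14.75))
= log10(105 * exp((123 - 100) / 14.75))
= 2.6984

2.6984


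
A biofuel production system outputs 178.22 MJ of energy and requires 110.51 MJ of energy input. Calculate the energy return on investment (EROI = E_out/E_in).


EROI = E_out / E_in
= 178.22 / 110.51
= 1.6127

1.6127


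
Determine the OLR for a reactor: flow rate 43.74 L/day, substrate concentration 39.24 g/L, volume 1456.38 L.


OLR = Q * S / V
= 43.74 * 39.24 / 1456.38
= 1.1785 g/L/day

1.1785 g/L/day


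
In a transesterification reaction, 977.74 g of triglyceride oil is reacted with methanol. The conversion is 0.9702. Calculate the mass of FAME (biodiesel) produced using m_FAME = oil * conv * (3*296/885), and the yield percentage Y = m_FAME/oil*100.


m_FAME = oil * conv * (3 * 296 / 885) = oil * conv * (888/885)
= 977.74 * 0.9702 * 888 / 885
= 951.8190 g
Y = m_FAME / oil * 100 = conv * (888/885) * 100
= 0.9702 * 888 / 885 * 100
= 97.35%

951.8190 g FAME; Y = 97.35%


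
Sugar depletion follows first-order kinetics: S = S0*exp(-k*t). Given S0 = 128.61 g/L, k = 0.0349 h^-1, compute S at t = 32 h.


S = S0 * exp(-k * t)
S = 128.61 * exp(-0.0349 * 32)
S = 42.0973 g/L

42.0973 g/L


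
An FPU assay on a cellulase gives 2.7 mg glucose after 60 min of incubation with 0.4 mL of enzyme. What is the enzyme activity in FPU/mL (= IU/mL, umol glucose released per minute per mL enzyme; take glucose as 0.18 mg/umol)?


Activity = glucose_mg / (0.18 mg/umol * V_mL * t_min)
= 2.7 / (0.18 * 0.4 * 60)
= 0.6250 FPU/mL

0.6250 FPU/mL


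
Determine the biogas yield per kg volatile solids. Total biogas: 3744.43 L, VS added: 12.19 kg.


Y = V / VS
= 3744.43 / 12.19
= 307.1723 L/kg VS

307.1723 L/kg VS


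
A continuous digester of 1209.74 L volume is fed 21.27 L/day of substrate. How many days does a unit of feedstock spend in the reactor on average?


HRT = V / Q
= 1209.74 / 21.27
= 56.8754 days

56.8754 days


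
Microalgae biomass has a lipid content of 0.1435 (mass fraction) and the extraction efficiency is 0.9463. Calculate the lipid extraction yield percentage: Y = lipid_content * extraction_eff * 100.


Y = lipid_content * extraction_eff * 100
= 0.1435 * 0.9463 * 100
= 13.5794%

13.5794%
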